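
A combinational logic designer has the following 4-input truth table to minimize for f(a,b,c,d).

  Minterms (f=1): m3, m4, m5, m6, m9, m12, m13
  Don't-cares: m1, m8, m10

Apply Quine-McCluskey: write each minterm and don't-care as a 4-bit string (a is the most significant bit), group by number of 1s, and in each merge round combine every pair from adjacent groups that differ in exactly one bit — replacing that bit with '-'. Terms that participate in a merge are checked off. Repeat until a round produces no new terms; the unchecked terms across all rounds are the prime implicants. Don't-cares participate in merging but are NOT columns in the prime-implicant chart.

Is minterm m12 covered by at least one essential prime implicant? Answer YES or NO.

size-2^0 implicants → 0001(✓)  0011(✓)  0100(✓)  0101(✓)  0110(✓)  1000(✓)  1001(✓)  1010(✓)  1100(✓)  1101(✓)
size-2^1 implicants → -001(✓)  -100(✓)  -101(✓)  0-01(✓)  00-1  01-0  010-(✓)  1-00(✓)  1-01(✓)  10-0  100-(✓)  110-(✓)
size-2^2 implicants → --01  -10-  1-0-
Unchecked terms (primes): --01, -10-, 00-1, 01-0, 1-0-, 10-0
Minterm coverage:
  m3 ⊆ 00-1 [E]
  m4 ⊆ -10-,01-0
  m5 ⊆ --01,-10-
  m6 ⊆ 01-0 [E]
  m9 ⊆ --01,1-0-
  m12 ⊆ -10-,1-0-
  m13 ⊆ --01,-10-,1-0-
E = {00-1, 01-0}

NO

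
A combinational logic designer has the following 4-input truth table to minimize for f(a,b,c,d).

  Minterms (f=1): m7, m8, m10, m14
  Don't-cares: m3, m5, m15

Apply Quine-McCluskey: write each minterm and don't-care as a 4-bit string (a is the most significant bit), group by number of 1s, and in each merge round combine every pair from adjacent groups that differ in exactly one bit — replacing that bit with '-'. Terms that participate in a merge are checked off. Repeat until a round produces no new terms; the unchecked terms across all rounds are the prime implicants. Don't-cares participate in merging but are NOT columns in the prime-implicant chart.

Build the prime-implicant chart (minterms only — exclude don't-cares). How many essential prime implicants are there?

size-2^0 implicants → 0011(✓)  0101(✓)  0111(✓)  1000(✓)  1010(✓)  1110(✓)  1111(✓)
size-2^1 implicants → -111  0-11  01-1  1-10  10-0  111-
Unchecked terms (primes): -111, 0-11, 01-1, 1-10, 10-0, 111-
Minterm coverage:
  m7 ⊆ -111,0-11,01-1
  m8 ⊆ 10-0 [E]
  m10 ⊆ 1-10,10-0
  m14 ⊆ 1-10,111-
E = {10-0}

1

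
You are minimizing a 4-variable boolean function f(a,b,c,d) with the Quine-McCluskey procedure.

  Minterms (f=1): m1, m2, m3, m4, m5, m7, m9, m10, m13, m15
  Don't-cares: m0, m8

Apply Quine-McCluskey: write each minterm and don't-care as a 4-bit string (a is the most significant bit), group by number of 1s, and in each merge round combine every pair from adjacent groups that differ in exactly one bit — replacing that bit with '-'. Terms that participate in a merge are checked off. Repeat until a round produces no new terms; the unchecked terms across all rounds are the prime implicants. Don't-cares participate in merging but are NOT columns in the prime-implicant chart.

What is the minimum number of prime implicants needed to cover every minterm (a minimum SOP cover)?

5

[col 0] 0000*, 0001*, 0010*, 0011*, 0100*, 0101*, 0111*, 1000*, 1001*, 1010*, 1101*, 1111*
[col 1] -000*, -001*, -010*, -101*, -111*, 0-00*, 0-01*, 0-11*, 00-0*, 00-1*, 000-*, 001-*, 01-1*, 010-*, 1-01*, 10-0*, 100-*, 11-1*
[col 2] --01, -0-0, -00-, -1-1, 0--1, 0-0-, 00--
Prime implicants: --01, -0-0, -00-, -1-1, 0--1, 0-0-, 00--
PI chart (minterm → PIs covering it):
  1 | --01,-00-,0--1,0-0-,00--
  2 | -0-0,00--
  3 | 0--1,00--
  4 | 0-0-  (sole → essential)
  5 | --01,-1-1,0--1,0-0-
  7 | -1-1,0--1
  9 | --01,-00-
  10 | -0-0  (sole → essential)
  13 | --01,-1-1
  15 | -1-1  (sole → essential)
Essential prime implicants: -0-0, -1-1, 0-0-
Petrick residual → --01, 0--1
Minimum SOP uses 5 PIs: c'd + b'd' + bd + a'd + a'c'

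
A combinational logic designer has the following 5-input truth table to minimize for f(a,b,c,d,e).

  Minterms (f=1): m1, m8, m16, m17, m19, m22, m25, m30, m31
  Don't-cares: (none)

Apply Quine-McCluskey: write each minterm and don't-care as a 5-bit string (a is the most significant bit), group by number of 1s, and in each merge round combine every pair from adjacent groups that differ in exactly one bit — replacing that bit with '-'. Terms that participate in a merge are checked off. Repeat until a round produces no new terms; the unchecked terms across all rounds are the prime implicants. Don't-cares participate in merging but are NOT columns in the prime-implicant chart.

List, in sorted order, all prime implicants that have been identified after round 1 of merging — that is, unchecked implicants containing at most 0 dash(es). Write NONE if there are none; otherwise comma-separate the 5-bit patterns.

01000

Round 0: 00001✓ 01000 10000✓ 10001✓ 10011✓ 10110✓ 11001✓ 11110✓ 11111✓
Round 1: -0001 1-001 1-110 100-1 1000- 1111-
PIs = {-0001, 01000, 1-001, 1-110, 100-1, 1000-, 1111-}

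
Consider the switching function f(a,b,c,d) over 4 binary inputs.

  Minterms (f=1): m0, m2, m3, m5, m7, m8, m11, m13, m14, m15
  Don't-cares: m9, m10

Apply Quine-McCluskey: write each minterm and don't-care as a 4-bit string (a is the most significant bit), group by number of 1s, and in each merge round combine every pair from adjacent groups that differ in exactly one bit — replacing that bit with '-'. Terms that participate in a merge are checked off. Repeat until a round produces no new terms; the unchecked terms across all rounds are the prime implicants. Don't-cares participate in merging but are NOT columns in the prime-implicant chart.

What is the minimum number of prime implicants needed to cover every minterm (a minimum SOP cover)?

4

Round 0: 0000✓ 0010✓ 0011✓ 0101✓ 0111✓ 1000✓ 1001✓ 1010✓ 1011✓ 1101✓ 1110✓ 1111✓
Round 1: -000✓ -010✓ -011✓ -101✓ -111✓ 0-11✓ 00-0✓ 001-✓ 01-1✓ 1-01✓ 1-10✓ 1-11✓ 10-0✓ 10-1✓ 100-✓ 101-✓ 11-1✓ 111-✓
Round 2: --11 -0-0 -01- -1-1 1--1 1-1- 10--
PIs = {--11, -0-0, -01-, -1-1, 1--1, 1-1-, 10--}
Coverage chart:
  m0: -0-0 ←essential
  m2: -0-0,-01-
  m3: --11,-01-
  m5: -1-1 ←essential
  m7: --11,-1-1
  m8: -0-0,10--
  m11: --11,-01-,1--1,1-1-,10--
  m13: -1-1,1--1
  m14: 1-1- ←essential
  m15: --11,-1-1,1--1,1-1-
Essential: -0-0, -1-1, 1-1-
Petrick residual → --11
Min cover (4 terms): cd + b'd' + bd + ac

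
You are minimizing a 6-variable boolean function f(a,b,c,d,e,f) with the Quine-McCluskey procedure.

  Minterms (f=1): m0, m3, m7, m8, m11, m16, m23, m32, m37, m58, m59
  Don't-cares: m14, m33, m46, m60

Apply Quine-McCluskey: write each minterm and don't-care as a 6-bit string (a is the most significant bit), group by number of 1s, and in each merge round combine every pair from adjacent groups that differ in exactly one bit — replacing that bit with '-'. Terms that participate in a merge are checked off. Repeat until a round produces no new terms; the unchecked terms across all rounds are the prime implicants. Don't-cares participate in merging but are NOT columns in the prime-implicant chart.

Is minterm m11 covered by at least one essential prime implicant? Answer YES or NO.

Round 0: 000000✓ 000011✓ 000111✓ 001000✓ 001011✓ 001110✓ 010000✓ 010111✓ 100000✓ 100001✓ 100101✓ 101110✓ 111010✓ 111011✓ 111100
Round 1: -00000 -01110 0-0000 0-0111 00-000 00-011 000-11 100-01 10000- 11101-
PIs = {-00000, -01110, 0-0000, 0-0111, 00-000, 00-011, 000-11, 100-01, 10000-, 11101-, 111100}
Coverage chart:
  m0: -00000,0-0000,00-000
  m3: 00-011,000-11
  m7: 0-0111,000-11
  m8: 00-000 ←essential
  m11: 00-011 ←essential
  m16: 0-0000 ←essential
  m23: 0-0111 ←essential
  m32: -00000,10000-
  m37: 100-01 ←essential
  m58: 11101- ←essential
  m59: 11101- ←essential
Essential: 0-0000, 0-0111, 00-000, 00-011, 100-01, 11101-

YES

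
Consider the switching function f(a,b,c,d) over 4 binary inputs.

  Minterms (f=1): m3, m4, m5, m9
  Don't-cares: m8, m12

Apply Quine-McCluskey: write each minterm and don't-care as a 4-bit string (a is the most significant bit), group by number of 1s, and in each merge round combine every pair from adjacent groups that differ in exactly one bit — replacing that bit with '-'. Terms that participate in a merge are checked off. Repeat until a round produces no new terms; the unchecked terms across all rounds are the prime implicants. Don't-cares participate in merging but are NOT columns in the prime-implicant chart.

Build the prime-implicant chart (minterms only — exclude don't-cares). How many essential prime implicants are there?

3

size-2^0 implicants → 0011  0100(✓)  0101(✓)  1000(✓)  1001(✓)  1100(✓)
size-2^1 implicants → -100  010-  1-00  100-
Unchecked terms (primes): -100, 0011, 010-, 1-00, 100-
Minterm coverage:
  m3 ⊆ 0011 [E]
  m4 ⊆ -100,010-
  m5 ⊆ 010- [E]
  m9 ⊆ 100- [E]
E = {0011, 010-, 100-}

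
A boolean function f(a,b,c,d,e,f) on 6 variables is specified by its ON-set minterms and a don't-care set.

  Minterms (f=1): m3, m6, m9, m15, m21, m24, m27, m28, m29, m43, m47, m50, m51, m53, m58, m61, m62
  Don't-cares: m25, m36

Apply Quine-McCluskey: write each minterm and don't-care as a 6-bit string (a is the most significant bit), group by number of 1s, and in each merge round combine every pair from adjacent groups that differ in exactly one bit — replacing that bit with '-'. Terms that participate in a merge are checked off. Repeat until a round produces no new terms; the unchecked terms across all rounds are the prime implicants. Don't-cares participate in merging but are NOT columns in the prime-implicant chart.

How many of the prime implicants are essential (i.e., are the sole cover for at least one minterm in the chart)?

[col 0] 000011, 000110, 001001*, 001111*, 010101*, 011000*, 011001*, 011011*, 011100*, 011101*, 100100, 101011*, 101111*, 110010*, 110011*, 110101*, 111010*, 111101*, 111110*
[col 1] -01111, -10101*, -11101*, 0-1001, 01-101*, 011-00*, 011-01*, 0110-1, 01100-*, 01110-*, 101-11, 11-010, 11-101*, 11001-, 111-10
[col 2] -1-101, 011-0-
Prime implicants: -01111, -1-101, 0-1001, 000011, 000110, 011-0-, 0110-1, 100100, 101-11, 11-010, 11001-, 111-10
PI chart (minterm → PIs covering it):
  3 | 000011  (sole → essential)
  6 | 000110  (sole → essential)
  9 | 0-1001  (sole → essential)
  15 | -01111  (sole → essential)
  21 | -1-101  (sole → essential)
  24 | 011-0-  (sole → essential)
  27 | 0110-1  (sole → essential)
  28 | 011-0-  (sole → essential)
  29 | -1-101,011-0-
  43 | 101-11  (sole → essential)
  47 | -01111,101-11
  50 | 11-010,11001-
  51 | 11001-  (sole → essential)
  53 | -1-101  (sole → essential)
  58 | 11-010,111-10
  61 | -1-101  (sole → essential)
  62 | 111-10  (sole → essential)
Essential prime implicants: -01111, -1-101, 0-1001, 000011, 000110, 011-0-, 0110-1, 101-11, 11001-, 111-10

10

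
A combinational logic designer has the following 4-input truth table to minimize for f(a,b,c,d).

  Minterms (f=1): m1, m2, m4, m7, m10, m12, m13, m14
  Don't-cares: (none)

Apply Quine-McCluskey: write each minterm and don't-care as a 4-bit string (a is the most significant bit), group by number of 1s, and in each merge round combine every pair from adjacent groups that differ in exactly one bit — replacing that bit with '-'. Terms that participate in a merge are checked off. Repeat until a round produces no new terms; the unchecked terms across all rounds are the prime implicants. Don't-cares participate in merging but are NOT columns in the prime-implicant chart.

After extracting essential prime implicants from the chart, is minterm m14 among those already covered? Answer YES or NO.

[col 0] 0001, 0010*, 0100*, 0111, 1010*, 1100*, 1101*, 1110*
[col 1] -010, -100, 1-10, 11-0, 110-
Prime implicants: -010, -100, 0001, 0111, 1-10, 11-0, 110-
PI chart (minterm → PIs covering it):
  1 | 0001  (sole → essential)
  2 | -010  (sole → essential)
  4 | -100  (sole → essential)
  7 | 0111  (sole → essential)
  10 | -010,1-10
  12 | -100,11-0,110-
  13 | 110-  (sole → essential)
  14 | 1-10,11-0
Essential prime implicants: -010, -100, 0001, 0111, 110-

NO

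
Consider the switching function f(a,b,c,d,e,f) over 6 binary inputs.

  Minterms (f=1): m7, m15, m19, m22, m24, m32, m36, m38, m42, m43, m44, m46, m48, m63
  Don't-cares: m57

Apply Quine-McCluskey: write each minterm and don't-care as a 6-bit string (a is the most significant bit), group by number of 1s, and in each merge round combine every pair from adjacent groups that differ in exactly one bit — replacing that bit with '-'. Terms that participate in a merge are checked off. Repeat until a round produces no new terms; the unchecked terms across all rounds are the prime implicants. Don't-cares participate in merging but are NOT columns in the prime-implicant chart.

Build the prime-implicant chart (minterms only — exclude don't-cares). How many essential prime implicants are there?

8

size-2^0 implicants → 000111(✓)  001111(✓)  010011  010110  011000  100000(✓)  100100(✓)  100110(✓)  101010(✓)  101011(✓)  101100(✓)  101110(✓)  110000(✓)  111001  111111
size-2^1 implicants → 00-111  1-0000  10-100(✓)  10-110(✓)  100-00  1001-0(✓)  101-10  10101-  1011-0(✓)
size-2^2 implicants → 10-1-0
Unchecked terms (primes): 00-111, 010011, 010110, 011000, 1-0000, 10-1-0, 100-00, 101-10, 10101-, 111001, 111111
Minterm coverage:
  m7 ⊆ 00-111 [E]
  m15 ⊆ 00-111 [E]
  m19 ⊆ 010011 [E]
  m22 ⊆ 010110 [E]
  m24 ⊆ 011000 [E]
  m32 ⊆ 1-0000,100-00
  m36 ⊆ 10-1-0,100-00
  m38 ⊆ 10-1-0 [E]
  m42 ⊆ 101-10,10101-
  m43 ⊆ 10101- [E]
  m44 ⊆ 10-1-0 [E]
  m46 ⊆ 10-1-0,101-10
  m48 ⊆ 1-0000 [E]
  m63 ⊆ 111111 [E]
E = {00-111, 010011, 010110, 011000, 1-0000, 10-1-0, 10101-, 111111}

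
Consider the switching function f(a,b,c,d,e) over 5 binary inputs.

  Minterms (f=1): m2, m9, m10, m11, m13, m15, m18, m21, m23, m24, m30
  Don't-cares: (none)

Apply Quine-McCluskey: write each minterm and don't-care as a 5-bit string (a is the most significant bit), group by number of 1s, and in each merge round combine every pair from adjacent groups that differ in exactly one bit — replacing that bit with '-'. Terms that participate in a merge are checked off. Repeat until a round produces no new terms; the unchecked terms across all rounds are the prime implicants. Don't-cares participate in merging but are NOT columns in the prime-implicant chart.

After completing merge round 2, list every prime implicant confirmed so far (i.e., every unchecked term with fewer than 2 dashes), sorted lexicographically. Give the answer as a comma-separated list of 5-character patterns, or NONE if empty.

-0010, 0-010, 0101-, 101-1, 11000, 11110

size-2^0 implicants → 00010(✓)  01001(✓)  01010(✓)  01011(✓)  01101(✓)  01111(✓)  10010(✓)  10101(✓)  10111(✓)  11000  11110
size-2^1 implicants → -0010  0-010  01-01(✓)  01-11(✓)  010-1(✓)  0101-  011-1(✓)  101-1
size-2^2 implicants → 01--1
Unchecked terms (primes): -0010, 0-010, 01--1, 0101-, 101-1, 11000, 11110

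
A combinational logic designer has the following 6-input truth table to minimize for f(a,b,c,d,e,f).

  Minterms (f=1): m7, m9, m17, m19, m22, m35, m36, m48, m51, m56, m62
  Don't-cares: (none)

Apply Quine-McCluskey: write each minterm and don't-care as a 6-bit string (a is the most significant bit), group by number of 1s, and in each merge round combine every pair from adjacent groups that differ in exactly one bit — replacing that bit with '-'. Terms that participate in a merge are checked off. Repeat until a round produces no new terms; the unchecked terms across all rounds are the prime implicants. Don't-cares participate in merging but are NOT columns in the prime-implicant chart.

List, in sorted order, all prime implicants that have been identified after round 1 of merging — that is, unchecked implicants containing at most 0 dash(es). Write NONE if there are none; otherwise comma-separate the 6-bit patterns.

000111, 001001, 010110, 100100, 111110

[col 0] 000111, 001001, 010001*, 010011*, 010110, 100011*, 100100, 110000*, 110011*, 111000*, 111110
[col 1] -10011, 0100-1, 1-0011, 11-000
Prime implicants: -10011, 000111, 001001, 0100-1, 010110, 1-0011, 100100, 11-000, 111110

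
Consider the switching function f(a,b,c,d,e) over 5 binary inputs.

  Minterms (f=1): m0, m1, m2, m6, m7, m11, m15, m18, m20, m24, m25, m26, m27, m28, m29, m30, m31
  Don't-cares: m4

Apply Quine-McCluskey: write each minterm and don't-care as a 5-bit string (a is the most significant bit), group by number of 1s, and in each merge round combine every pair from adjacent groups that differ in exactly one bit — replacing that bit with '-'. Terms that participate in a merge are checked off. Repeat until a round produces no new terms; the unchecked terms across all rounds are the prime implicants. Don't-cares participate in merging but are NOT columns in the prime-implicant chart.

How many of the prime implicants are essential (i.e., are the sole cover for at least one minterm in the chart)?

3

size-2^0 implicants → 00000(✓)  00001(✓)  00010(✓)  00100(✓)  00110(✓)  00111(✓)  01011(✓)  01111(✓)  10010(✓)  10100(✓)  11000(✓)  11001(✓)  11010(✓)  11011(✓)  11100(✓)  11101(✓)  11110(✓)  11111(✓)
size-2^1 implicants → -0010  -0100  -1011(✓)  -1111(✓)  0-111  00-00(✓)  00-10(✓)  000-0(✓)  0000-  001-0(✓)  0011-  01-11(✓)  1-010  1-100  11-00(✓)  11-01(✓)  11-10(✓)  11-11(✓)  110-0(✓)  110-1(✓)  1100-(✓)  1101-(✓)  111-0(✓)  111-1(✓)  1110-(✓)  1111-(✓)
size-2^2 implicants → -1-11  00--0  11--0(✓)  11--1(✓)  11-0-(✓)  11-1-(✓)  110--(✓)  111--(✓)
size-2^3 implicants → 11---
Unchecked terms (primes): -0010, -0100, -1-11, 0-111, 00--0, 0000-, 0011-, 1-010, 1-100, 11---
Minterm coverage:
  m0 ⊆ 00--0,0000-
  m1 ⊆ 0000- [E]
  m2 ⊆ -0010,00--0
  m6 ⊆ 00--0,0011-
  m7 ⊆ 0-111,0011-
  m11 ⊆ -1-11 [E]
  m15 ⊆ -1-11,0-111
  m18 ⊆ -0010,1-010
  m20 ⊆ -0100,1-100
  m24 ⊆ 11--- [E]
  m25 ⊆ 11--- [E]
  m26 ⊆ 1-010,11---
  m27 ⊆ -1-11,11---
  m28 ⊆ 1-100,11---
  m29 ⊆ 11--- [E]
  m30 ⊆ 11--- [E]
  m31 ⊆ -1-11,11---
E = {-1-11, 0000-, 11---}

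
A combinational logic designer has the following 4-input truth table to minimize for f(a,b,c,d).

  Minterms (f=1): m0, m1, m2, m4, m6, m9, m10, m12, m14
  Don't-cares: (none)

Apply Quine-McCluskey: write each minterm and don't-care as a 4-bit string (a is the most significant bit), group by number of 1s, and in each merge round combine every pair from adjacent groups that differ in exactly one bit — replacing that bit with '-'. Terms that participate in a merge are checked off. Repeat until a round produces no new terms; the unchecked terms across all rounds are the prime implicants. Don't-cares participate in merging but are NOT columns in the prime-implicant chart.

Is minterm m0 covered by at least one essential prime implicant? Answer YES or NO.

size-2^0 implicants → 0000(✓)  0001(✓)  0010(✓)  0100(✓)  0110(✓)  1001(✓)  1010(✓)  1100(✓)  1110(✓)
size-2^1 implicants → -001  -010(✓)  -100(✓)  -110(✓)  0-00(✓)  0-10(✓)  00-0(✓)  000-  01-0(✓)  1-10(✓)  11-0(✓)
size-2^2 implicants → --10  -1-0  0--0
Unchecked terms (primes): --10, -001, -1-0, 0--0, 000-
Minterm coverage:
  m0 ⊆ 0--0,000-
  m1 ⊆ -001,000-
  m2 ⊆ --10,0--0
  m4 ⊆ -1-0,0--0
  m6 ⊆ --10,-1-0,0--0
  m9 ⊆ -001 [E]
  m10 ⊆ --10 [E]
  m12 ⊆ -1-0 [E]
  m14 ⊆ --10,-1-0
E = {--10, -001, -1-0}

NO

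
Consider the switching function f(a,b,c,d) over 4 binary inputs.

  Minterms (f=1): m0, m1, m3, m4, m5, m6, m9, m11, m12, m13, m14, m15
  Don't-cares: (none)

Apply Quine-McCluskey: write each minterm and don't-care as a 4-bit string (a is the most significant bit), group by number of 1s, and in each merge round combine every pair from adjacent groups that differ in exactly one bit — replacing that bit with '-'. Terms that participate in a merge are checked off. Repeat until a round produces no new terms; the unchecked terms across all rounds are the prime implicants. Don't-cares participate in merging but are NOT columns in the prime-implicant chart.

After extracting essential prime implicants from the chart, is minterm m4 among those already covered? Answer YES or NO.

Round 0: 0000✓ 0001✓ 0011✓ 0100✓ 0101✓ 0110✓ 1001✓ 1011✓ 1100✓ 1101✓ 1110✓ 1111✓
Round 1: -001✓ -011✓ -100✓ -101✓ -110✓ 0-00✓ 0-01✓ 00-1✓ 000-✓ 01-0✓ 010-✓ 1-01✓ 1-11✓ 10-1✓ 11-0✓ 11-1✓ 110-✓ 111-✓
Round 2: --01 -0-1 -1-0 -10- 0-0- 1--1 11--
PIs = {--01, -0-1, -1-0, -10-, 0-0-, 1--1, 11--}
Coverage chart:
  m0: 0-0- ←essential
  m1: --01,-0-1,0-0-
  m3: -0-1 ←essential
  m4: -1-0,-10-,0-0-
  m5: --01,-10-,0-0-
  m6: -1-0 ←essential
  m9: --01,-0-1,1--1
  m11: -0-1,1--1
  m12: -1-0,-10-,11--
  m13: --01,-10-,1--1,11--
  m14: -1-0,11--
  m15: 1--1,11--
Essential: -0-1, -1-0, 0-0-

YES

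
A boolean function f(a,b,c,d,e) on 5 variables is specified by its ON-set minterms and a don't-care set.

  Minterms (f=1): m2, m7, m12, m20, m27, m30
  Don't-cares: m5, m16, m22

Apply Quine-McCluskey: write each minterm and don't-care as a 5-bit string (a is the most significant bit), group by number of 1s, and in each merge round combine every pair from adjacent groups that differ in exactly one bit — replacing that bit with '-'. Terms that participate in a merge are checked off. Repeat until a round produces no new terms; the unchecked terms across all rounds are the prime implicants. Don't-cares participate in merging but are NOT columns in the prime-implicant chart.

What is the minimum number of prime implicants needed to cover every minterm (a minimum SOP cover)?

6

size-2^0 implicants → 00010  00101(✓)  00111(✓)  01100  10000(✓)  10100(✓)  10110(✓)  11011  11110(✓)
size-2^1 implicants → 001-1  1-110  10-00  101-0
Unchecked terms (primes): 00010, 001-1, 01100, 1-110, 10-00, 101-0, 11011
Minterm coverage:
  m2 ⊆ 00010 [E]
  m7 ⊆ 001-1 [E]
  m12 ⊆ 01100 [E]
  m20 ⊆ 10-00,101-0
  m27 ⊆ 11011 [E]
  m30 ⊆ 1-110 [E]
E = {00010, 001-1, 01100, 1-110, 11011}
Petrick residual → 10-00
Cover = a'b'c'de' + a'b'ce + a'bcd'e' + acde' + ab'd'e' + abc'de  |cover|=6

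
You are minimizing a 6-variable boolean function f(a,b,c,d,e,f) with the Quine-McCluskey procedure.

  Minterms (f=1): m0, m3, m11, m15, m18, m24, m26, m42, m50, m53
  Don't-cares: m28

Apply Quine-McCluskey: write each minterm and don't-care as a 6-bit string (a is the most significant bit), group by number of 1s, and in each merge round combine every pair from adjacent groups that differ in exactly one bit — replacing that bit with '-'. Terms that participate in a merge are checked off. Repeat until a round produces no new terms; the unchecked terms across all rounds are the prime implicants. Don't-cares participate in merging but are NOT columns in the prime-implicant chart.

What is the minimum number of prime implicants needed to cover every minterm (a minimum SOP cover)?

size-2^0 implicants → 000000  000011(✓)  001011(✓)  001111(✓)  010010(✓)  011000(✓)  011010(✓)  011100(✓)  101010  110010(✓)  110101
size-2^1 implicants → -10010  00-011  001-11  01-010  011-00  0110-0
Unchecked terms (primes): -10010, 00-011, 000000, 001-11, 01-010, 011-00, 0110-0, 101010, 110101
Minterm coverage:
  m0 ⊆ 000000 [E]
  m3 ⊆ 00-011 [E]
  m11 ⊆ 00-011,001-11
  m15 ⊆ 001-11 [E]
  m18 ⊆ -10010,01-010
  m24 ⊆ 011-00,0110-0
  m26 ⊆ 01-010,0110-0
  m42 ⊆ 101010 [E]
  m50 ⊆ -10010 [E]
  m53 ⊆ 110101 [E]
E = {-10010, 00-011, 000000, 001-11, 101010, 110101}
Petrick residual → 0110-0
Cover = bc'd'ef' + a'b'd'ef + a'b'c'd'e'f' + a'b'cef + a'bcd'f' + ab'cd'ef' + abc'de'f  |cover|=7

7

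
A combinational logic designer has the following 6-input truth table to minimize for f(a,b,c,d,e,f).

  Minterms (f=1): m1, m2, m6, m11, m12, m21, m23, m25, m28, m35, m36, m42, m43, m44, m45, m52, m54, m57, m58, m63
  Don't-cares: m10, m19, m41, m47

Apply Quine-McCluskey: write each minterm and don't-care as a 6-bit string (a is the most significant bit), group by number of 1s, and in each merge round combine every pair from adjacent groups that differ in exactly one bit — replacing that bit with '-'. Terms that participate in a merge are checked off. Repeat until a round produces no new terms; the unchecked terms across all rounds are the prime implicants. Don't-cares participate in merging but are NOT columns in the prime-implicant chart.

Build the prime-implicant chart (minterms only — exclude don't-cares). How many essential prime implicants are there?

10

[col 0] 000001, 000010*, 000110*, 001010*, 001011*, 001100*, 010011*, 010101*, 010111*, 011001*, 011100*, 100011*, 100100*, 101001*, 101010*, 101011*, 101100*, 101101*, 101111*, 110100*, 110110*, 111001*, 111010*, 111111*
[col 1] -01010*, -01011*, -01100, -11001, 0-1100, 00-010, 000-10, 00101-*, 010-11, 0101-1, 1-0100, 1-1001, 1-1010, 1-1111, 10-011, 10-100, 101-01*, 101-11*, 1010-1*, 10101-*, 1011-1*, 10110-, 1101-0
[col 2] -0101-, 101--1
Prime implicants: -0101-, -01100, -11001, 0-1100, 00-010, 000-10, 000001, 010-11, 0101-1, 1-0100, 1-1001, 1-1010, 1-1111, 10-011, 10-100, 101--1, 10110-, 1101-0
PI chart (minterm → PIs covering it):
  1 | 000001  (sole → essential)
  2 | 00-010,000-10
  6 | 000-10  (sole → essential)
  11 | -0101-  (sole → essential)
  12 | -01100,0-1100
  21 | 0101-1  (sole → essential)
  23 | 010-11,0101-1
  25 | -11001  (sole → essential)
  28 | 0-1100  (sole → essential)
  35 | 10-011  (sole → essential)
  36 | 1-0100,10-100
  42 | -0101-,1-1010
  43 | -0101-,10-011,101--1
  44 | -01100,10-100,10110-
  45 | 101--1,10110-
  52 | 1-0100,1101-0
  54 | 1101-0  (sole → essential)
  57 | -11001,1-1001
  58 | 1-1010  (sole → essential)
  63 | 1-1111  (sole → essential)
Essential prime implicants: -0101-, -11001, 0-1100, 000-10, 000001, 0101-1, 1-1010, 1-1111, 10-011, 1101-0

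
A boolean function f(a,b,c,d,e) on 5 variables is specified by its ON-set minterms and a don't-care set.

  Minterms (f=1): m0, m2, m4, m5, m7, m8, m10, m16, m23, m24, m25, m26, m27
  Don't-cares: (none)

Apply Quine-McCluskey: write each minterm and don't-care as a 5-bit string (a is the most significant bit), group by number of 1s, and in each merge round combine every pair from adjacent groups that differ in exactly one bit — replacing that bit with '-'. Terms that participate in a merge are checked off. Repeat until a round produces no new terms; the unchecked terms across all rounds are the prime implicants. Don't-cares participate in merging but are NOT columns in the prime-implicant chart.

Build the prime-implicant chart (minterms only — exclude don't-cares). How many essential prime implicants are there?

4

[col 0] 00000*, 00010*, 00100*, 00101*, 00111*, 01000*, 01010*, 10000*, 10111*, 11000*, 11001*, 11010*, 11011*
[col 1] -0000*, -0111, -1000*, -1010*, 0-000*, 0-010*, 00-00, 000-0*, 001-1, 0010-, 010-0*, 1-000*, 110-0*, 110-1*, 1100-*, 1101-*
[col 2] --000, -10-0, 0-0-0, 110--
Prime implicants: --000, -0111, -10-0, 0-0-0, 00-00, 001-1, 0010-, 110--
PI chart (minterm → PIs covering it):
  0 | --000,0-0-0,00-00
  2 | 0-0-0  (sole → essential)
  4 | 00-00,0010-
  5 | 001-1,0010-
  7 | -0111,001-1
  8 | --000,-10-0,0-0-0
  10 | -10-0,0-0-0
  16 | --000  (sole → essential)
  23 | -0111  (sole → essential)
  24 | --000,-10-0,110--
  25 | 110--  (sole → essential)
  26 | -10-0,110--
  27 | 110--  (sole → essential)
Essential prime implicants: --000, -0111, 0-0-0, 110--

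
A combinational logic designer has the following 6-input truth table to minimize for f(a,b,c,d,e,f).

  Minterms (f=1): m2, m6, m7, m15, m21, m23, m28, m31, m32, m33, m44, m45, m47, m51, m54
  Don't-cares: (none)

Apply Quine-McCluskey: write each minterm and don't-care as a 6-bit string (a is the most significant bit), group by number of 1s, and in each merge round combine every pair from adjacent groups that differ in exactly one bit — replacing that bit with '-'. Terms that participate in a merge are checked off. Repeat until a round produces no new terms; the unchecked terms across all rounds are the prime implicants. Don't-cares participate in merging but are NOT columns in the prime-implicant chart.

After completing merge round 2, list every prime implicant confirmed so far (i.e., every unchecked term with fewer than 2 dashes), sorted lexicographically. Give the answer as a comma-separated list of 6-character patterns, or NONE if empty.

[col 0] 000010*, 000110*, 000111*, 001111*, 010101*, 010111*, 011100, 011111*, 100000*, 100001*, 101100*, 101101*, 101111*, 110011, 110110
[col 1] -01111, 0-0111*, 0-1111*, 00-111*, 000-10, 00011-, 01-111*, 0101-1, 10000-, 1011-1, 10110-
[col 2] 0--111
Prime implicants: -01111, 0--111, 000-10, 00011-, 0101-1, 011100, 10000-, 1011-1, 10110-, 110011, 110110

-01111, 000-10, 00011-, 0101-1, 011100, 10000-, 1011-1, 10110-, 110011, 110110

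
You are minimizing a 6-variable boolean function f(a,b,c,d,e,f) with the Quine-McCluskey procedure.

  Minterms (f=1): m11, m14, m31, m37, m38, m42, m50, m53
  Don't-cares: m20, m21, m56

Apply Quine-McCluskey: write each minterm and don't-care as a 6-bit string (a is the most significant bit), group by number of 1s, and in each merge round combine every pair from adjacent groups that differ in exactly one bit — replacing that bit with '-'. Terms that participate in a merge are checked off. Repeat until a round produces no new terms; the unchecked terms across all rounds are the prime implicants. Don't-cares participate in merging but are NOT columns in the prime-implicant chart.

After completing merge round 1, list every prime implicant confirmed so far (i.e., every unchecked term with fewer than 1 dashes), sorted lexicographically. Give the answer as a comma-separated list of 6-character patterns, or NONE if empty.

Round 0: 001011 001110 010100✓ 010101✓ 011111 100101✓ 100110 101010 110010 110101✓ 111000
Round 1: -10101 01010- 1-0101
PIs = {-10101, 001011, 001110, 01010-, 011111, 1-0101, 100110, 101010, 110010, 111000}

001011, 001110, 011111, 100110, 101010, 110010, 111000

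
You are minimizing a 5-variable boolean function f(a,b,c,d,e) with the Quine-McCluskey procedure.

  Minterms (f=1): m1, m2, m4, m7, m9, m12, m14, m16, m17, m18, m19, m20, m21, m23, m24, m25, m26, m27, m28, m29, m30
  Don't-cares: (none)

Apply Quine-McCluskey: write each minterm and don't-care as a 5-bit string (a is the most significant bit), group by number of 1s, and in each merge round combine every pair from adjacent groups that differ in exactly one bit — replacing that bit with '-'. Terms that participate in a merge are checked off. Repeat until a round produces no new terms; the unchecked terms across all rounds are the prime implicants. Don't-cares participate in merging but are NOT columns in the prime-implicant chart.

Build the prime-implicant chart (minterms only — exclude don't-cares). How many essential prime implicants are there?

Round 0: 00001✓ 00010✓ 00100✓ 00111✓ 01001✓ 01100✓ 01110✓ 10000✓ 10001✓ 10010✓ 10011✓ 10100✓ 10101✓ 10111✓ 11000✓ 11001✓ 11010✓ 11011✓ 11100✓ 11101✓ 11110✓
Round 1: -0001✓ -0010 -0100✓ -0111 -1001✓ -1100✓ -1110✓ 0-001✓ 0-100✓ 011-0✓ 1-000✓ 1-001✓ 1-010✓ 1-011✓ 1-100✓ 1-101✓ 10-00✓ 10-01✓ 10-11✓ 100-0✓ 100-1✓ 1000-✓ 1001-✓ 101-1✓ 1010-✓ 11-00✓ 11-01✓ 11-10✓ 110-0✓ 110-1✓ 1100-✓ 1101-✓ 111-0✓ 1110-✓
Round 2: --001 --100 -11-0 1--00✓ 1--01✓ 1-0-0✓ 1-0-1✓ 1-00-✓ 1-01-✓ 1-10-✓ 10--1 10-0-✓ 100--✓ 11--0 11-0-✓ 110--✓
Round 3: 1--0- 1-0--
PIs = {--001, --100, -0010, -0111, -11-0, 1--0-, 1-0--, 10--1, 11--0}
Coverage chart:
  m1: --001 ←essential
  m2: -0010 ←essential
  m4: --100 ←essential
  m7: -0111 ←essential
  m9: --001 ←essential
  m12: --100,-11-0
  m14: -11-0 ←essential
  m16: 1--0-,1-0--
  m17: --001,1--0-,1-0--,10--1
  m18: -0010,1-0--
  m19: 1-0--,10--1
  m20: --100,1--0-
  m21: 1--0-,10--1
  m23: -0111,10--1
  m24: 1--0-,1-0--,11--0
  m25: --001,1--0-,1-0--
  m26: 1-0--,11--0
  m27: 1-0-- ←essential
  m28: --100,-11-0,1--0-,11--0
  m29: 1--0- ←essential
  m30: -11-0,11--0
Essential: --001, --100, -0010, -0111, -11-0, 1--0-, 1-0--

7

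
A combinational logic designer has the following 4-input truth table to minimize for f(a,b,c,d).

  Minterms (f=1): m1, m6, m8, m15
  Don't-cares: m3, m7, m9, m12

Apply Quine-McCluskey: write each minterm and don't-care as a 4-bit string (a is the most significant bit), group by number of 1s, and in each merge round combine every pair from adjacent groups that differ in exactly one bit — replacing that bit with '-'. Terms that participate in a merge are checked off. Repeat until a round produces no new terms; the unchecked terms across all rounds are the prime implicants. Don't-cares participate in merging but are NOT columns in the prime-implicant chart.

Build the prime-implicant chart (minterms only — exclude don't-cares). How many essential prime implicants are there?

2

size-2^0 implicants → 0001(✓)  0011(✓)  0110(✓)  0111(✓)  1000(✓)  1001(✓)  1100(✓)  1111(✓)
size-2^1 implicants → -001  -111  0-11  00-1  011-  1-00  100-
Unchecked terms (primes): -001, -111, 0-11, 00-1, 011-, 1-00, 100-
Minterm coverage:
  m1 ⊆ -001,00-1
  m6 ⊆ 011- [E]
  m8 ⊆ 1-00,100-
  m15 ⊆ -111 [E]
E = {-111, 011-}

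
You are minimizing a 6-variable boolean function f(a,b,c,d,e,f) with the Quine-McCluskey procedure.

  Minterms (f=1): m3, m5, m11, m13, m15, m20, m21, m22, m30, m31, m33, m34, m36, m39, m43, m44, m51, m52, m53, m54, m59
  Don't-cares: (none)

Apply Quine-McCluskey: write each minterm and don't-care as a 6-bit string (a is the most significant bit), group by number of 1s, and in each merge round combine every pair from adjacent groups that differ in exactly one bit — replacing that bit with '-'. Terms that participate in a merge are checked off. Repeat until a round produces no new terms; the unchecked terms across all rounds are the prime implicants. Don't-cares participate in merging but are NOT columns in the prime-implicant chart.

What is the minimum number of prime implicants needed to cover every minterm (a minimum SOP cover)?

[col 0] 000011*, 000101*, 001011*, 001101*, 001111*, 010100*, 010101*, 010110*, 011110*, 011111*, 100001, 100010, 100100*, 100111, 101011*, 101100*, 110011*, 110100*, 110101*, 110110*, 111011*
[col 1] -01011, -10100*, -10101*, -10110*, 0-0101, 0-1111, 00-011, 00-101, 001-11, 0011-1, 01-110, 0101-0*, 01010-*, 01111-, 1-0100, 1-1011, 10-100, 11-011, 1101-0*, 11010-*
[col 2] -101-0, -1010-
Prime implicants: -01011, -101-0, -1010-, 0-0101, 0-1111, 00-011, 00-101, 001-11, 0011-1, 01-110, 01111-, 1-0100, 1-1011, 10-100, 100001, 100010, 100111, 11-011
PI chart (minterm → PIs covering it):
  3 | 00-011  (sole → essential)
  5 | 0-0101,00-101
  11 | -01011,00-011,001-11
  13 | 00-101,0011-1
  15 | 0-1111,001-11,0011-1
  20 | -101-0,-1010-
  21 | -1010-,0-0101
  22 | -101-0,01-110
  30 | 01-110,01111-
  31 | 0-1111,01111-
  33 | 100001  (sole → essential)
  34 | 100010  (sole → essential)
  36 | 1-0100,10-100
  39 | 100111  (sole → essential)
  43 | -01011,1-1011
  44 | 10-100  (sole → essential)
  51 | 11-011  (sole → essential)
  52 | -101-0,-1010-,1-0100
  53 | -1010-  (sole → essential)
  54 | -101-0  (sole → essential)
  59 | 1-1011,11-011
Essential prime implicants: -101-0, -1010-, 00-011, 10-100, 100001, 100010, 100111, 11-011
Petrick residual → -01011, 0-0101, 0011-1, 01111-
Minimum SOP uses 12 PIs: b'cd'ef + bc'df' + bc'de' + a'c'de'f + a'b'd'ef + a'b'cdf + a'bcde + ab'de'f' + ab'c'd'e'f + ab'c'd'ef' + ab'c'def + abd'ef

12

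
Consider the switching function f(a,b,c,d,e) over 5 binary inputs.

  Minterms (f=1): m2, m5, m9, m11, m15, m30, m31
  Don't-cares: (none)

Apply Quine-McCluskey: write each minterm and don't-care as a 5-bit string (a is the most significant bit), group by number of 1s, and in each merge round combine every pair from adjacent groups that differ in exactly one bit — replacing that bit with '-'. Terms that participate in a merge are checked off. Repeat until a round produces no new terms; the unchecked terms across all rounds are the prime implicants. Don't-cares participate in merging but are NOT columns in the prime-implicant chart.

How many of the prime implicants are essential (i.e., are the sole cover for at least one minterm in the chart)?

Round 0: 00010 00101 01001✓ 01011✓ 01111✓ 11110✓ 11111✓
Round 1: -1111 01-11 010-1 1111-
PIs = {-1111, 00010, 00101, 01-11, 010-1, 1111-}
Coverage chart:
  m2: 00010 ←essential
  m5: 00101 ←essential
  m9: 010-1 ←essential
  m11: 01-11,010-1
  m15: -1111,01-11
  m30: 1111- ←essential
  m31: -1111,1111-
Essential: 00010, 00101, 010-1, 1111-

4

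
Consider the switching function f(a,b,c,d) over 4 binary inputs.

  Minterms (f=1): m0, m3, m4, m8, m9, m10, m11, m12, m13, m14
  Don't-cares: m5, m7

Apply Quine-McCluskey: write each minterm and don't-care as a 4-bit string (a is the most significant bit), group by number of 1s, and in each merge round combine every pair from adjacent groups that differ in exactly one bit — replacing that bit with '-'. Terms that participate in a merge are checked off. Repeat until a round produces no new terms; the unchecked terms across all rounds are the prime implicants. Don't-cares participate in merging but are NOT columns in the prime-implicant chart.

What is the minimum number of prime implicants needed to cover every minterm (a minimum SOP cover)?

Round 0: 0000✓ 0011✓ 0100✓ 0101✓ 0111✓ 1000✓ 1001✓ 1010✓ 1011✓ 1100✓ 1101✓ 1110✓
Round 1: -000✓ -011 -100✓ -101✓ 0-00✓ 0-11 01-1 010-✓ 1-00✓ 1-01✓ 1-10✓ 10-0✓ 10-1✓ 100-✓ 101-✓ 11-0✓ 110-✓
Round 2: --00 -10- 1--0 1-0- 10--
PIs = {--00, -011, -10-, 0-11, 01-1, 1--0, 1-0-, 10--}
Coverage chart:
  m0: --00 ←essential
  m3: -011,0-11
  m4: --00,-10-
  m8: --00,1--0,1-0-,10--
  m9: 1-0-,10--
  m10: 1--0,10--
  m11: -011,10--
  m12: --00,-10-,1--0,1-0-
  m13: -10-,1-0-
  m14: 1--0 ←essential
Essential: --00, 1--0
Petrick residual → -011, 1-0-
Min cover (4 terms): c'd' + b'cd + ad' + ac'

4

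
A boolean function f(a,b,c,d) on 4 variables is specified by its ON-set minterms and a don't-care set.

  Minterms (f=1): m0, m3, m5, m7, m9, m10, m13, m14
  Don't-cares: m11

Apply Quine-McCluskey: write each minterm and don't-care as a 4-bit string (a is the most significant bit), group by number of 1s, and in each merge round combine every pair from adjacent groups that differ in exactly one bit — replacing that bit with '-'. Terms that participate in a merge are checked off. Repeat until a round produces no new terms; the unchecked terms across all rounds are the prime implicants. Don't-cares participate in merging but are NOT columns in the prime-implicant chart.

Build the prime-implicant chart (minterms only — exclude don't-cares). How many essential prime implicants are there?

Round 0: 0000 0011✓ 0101✓ 0111✓ 1001✓ 1010✓ 1011✓ 1101✓ 1110✓
Round 1: -011 -101 0-11 01-1 1-01 1-10 10-1 101-
PIs = {-011, -101, 0-11, 0000, 01-1, 1-01, 1-10, 10-1, 101-}
Coverage chart:
  m0: 0000 ←essential
  m3: -011,0-11
  m5: -101,01-1
  m7: 0-11,01-1
  m9: 1-01,10-1
  m10: 1-10,101-
  m13: -101,1-01
  m14: 1-10 ←essential
Essential: 0000, 1-10

2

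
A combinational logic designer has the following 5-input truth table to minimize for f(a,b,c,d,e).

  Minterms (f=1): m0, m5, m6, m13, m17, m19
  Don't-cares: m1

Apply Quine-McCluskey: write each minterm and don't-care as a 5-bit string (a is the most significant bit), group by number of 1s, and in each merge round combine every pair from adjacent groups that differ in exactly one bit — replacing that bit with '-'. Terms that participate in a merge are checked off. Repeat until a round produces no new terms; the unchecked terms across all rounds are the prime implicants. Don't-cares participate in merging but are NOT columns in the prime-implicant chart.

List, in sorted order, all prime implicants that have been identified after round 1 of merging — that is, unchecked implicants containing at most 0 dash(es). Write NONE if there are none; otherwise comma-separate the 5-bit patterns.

size-2^0 implicants → 00000(✓)  00001(✓)  00101(✓)  00110  01101(✓)  10001(✓)  10011(✓)
size-2^1 implicants → -0001  0-101  00-01  0000-  100-1
Unchecked terms (primes): -0001, 0-101, 00-01, 0000-, 00110, 100-1

00110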